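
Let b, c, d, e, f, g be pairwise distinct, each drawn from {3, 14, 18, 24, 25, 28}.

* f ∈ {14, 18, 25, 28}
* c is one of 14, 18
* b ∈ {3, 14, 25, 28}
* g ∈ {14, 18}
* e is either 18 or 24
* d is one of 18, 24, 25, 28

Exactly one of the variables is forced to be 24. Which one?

The 6 variables together cover exactly {3, 14, 18, 24, 25, 28} — 6 values for 6 variables — and 3 appears only in b's list, so b = 3.
c and g share exactly the 2 values {14, 18}; by pigeonhole those values go to them, so strike 14, 18 from d, e, f.
So 24 goes to e.

e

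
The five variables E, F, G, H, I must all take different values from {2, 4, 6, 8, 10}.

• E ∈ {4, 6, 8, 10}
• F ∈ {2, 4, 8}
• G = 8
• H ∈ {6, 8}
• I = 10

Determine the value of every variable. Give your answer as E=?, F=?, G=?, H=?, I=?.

E=4, F=2, G=8, H=6, I=10

G must be 8 (only option left). Remove 8 from E, F, H.
H must be 6 (only option left). Strike 6 from E.
That leaves I = 10. Eliminate 10 elsewhere: E.
That leaves E = 4. So F can't be 4.
F must be 2 (only option left).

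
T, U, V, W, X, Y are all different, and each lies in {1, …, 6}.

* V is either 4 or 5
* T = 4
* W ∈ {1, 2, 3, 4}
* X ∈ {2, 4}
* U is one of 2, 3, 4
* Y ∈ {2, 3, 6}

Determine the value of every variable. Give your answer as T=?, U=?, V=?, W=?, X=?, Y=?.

T has just one choice, so T = 4. Strike 4 from U, V, W, X.
V has just one choice, so V = 5.
X's domain is down to {2}, so X = 2. Remove 2 from U, W, Y.
U has just one choice, so U = 3. Remove 3 from W, Y.
W's domain is down to {1}, so W = 1.
That leaves Y = 6.

T=4, U=3, V=5, W=1, X=2, Y=6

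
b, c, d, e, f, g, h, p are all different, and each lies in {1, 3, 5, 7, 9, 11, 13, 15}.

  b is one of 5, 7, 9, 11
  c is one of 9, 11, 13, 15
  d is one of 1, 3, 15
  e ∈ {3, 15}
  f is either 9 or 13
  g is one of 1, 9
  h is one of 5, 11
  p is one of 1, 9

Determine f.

Among the 8 variables, 7 fits only b (and all 8 values in {1, 3, 5, 7, 9, 11, 13, 15} must be used), so b = 7.
Among the 7 still-open variables, 5 fits only h (and all 7 values in {1, 3, 5, 9, 11, 13, 15} must be used), so h = 5.
Among the 6 still-open variables, 11 fits only c (and all 6 values in {1, 3, 9, 11, 13, 15} must be used), so c = 11.
The 5 still-open variables draw from only 5 values {1, 3, 9, 13, 15}, so each is used; only f can be 13, hence f = 13.

13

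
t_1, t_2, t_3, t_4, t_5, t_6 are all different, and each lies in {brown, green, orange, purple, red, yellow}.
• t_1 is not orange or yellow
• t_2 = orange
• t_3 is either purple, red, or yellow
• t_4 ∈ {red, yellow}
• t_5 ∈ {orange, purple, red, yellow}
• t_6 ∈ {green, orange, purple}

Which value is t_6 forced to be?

t_2 has just one choice, so t_2 = orange. Strike orange from t_5, t_6.
The 5 still-open variables together cover exactly {brown, green, purple, red, yellow} — 5 values for 5 variables — and brown appears only in t_1's list, so t_1 = brown.
The 4 still-open variables together cover exactly {green, purple, red, yellow} — 4 values for 4 variables — and green appears only in t_6's list, so t_6 = green.

green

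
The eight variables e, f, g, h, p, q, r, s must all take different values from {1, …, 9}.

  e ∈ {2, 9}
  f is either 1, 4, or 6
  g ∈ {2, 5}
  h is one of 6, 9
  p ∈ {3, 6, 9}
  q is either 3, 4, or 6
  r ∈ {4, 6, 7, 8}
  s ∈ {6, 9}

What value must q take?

h and s between them cover only {6, 9} — a naked pair. Remove those values from e, f, p, q, r.
e has just one choice, so e = 2. So g can't be 2.
g has just one choice, so g = 5.
p has just one choice, so p = 3. Strike 3 from q.
So q = 4.

4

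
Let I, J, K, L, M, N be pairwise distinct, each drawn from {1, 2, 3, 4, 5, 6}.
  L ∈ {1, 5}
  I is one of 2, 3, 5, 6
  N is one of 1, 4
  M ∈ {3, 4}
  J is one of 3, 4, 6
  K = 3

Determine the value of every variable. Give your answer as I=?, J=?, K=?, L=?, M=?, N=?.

K must be 3 (only option left). So I, J, M can't be 3.
M's domain is down to {4}, so M = 4. Strike 4 from J, N.
That leaves N = 1. So L can't be 1.
J's domain is down to {6}, so J = 6. Eliminate 6 elsewhere: I.
L has just one choice, so L = 5. So I can't be 5.
That leaves I = 2.

I=2, J=6, K=3, L=5, M=4, N=1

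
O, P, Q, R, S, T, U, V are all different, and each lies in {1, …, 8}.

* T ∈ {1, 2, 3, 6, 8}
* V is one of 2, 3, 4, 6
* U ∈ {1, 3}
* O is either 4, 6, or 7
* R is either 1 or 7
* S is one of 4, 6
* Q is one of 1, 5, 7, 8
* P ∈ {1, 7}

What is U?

The 8 variables draw from only 8 values {1, 2, 3, 4, 5, 6, 7, 8}, so each is used; only Q can be 5, hence Q = 5.
Among the 7 still-open variables, 8 fits only T (and all 7 values in {1, 2, 3, 4, 6, 7, 8} must be used), so T = 8.
Among the 6 still-open variables, 2 fits only V (and all 6 values in {1, 2, 3, 4, 6, 7} must be used), so V = 2.
The 5 still-open variables together cover exactly {1, 3, 4, 6, 7} — 5 values for 5 variables — and 3 appears only in U's list, so U = 3.

3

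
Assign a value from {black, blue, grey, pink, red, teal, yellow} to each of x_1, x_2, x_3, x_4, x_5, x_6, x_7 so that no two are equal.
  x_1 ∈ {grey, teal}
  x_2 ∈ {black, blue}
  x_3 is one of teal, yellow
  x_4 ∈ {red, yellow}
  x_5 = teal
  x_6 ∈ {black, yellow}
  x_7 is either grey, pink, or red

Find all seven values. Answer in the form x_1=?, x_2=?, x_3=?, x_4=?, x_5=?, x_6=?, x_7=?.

x_5 has just one choice, so x_5 = teal. Eliminate teal elsewhere: x_1, x_3.
x_1 must be grey (only option left). Strike grey from x_7.
x_3's domain is down to {yellow}, so x_3 = yellow. Strike yellow from x_4, x_6.
x_4 must be red (only option left). Remove red from x_7.
x_6's domain is down to {black}, so x_6 = black. Remove black from x_2.
x_7 must be pink (only option left).
x_2's domain is down to {blue}, so x_2 = blue.

x_1=grey, x_2=blue, x_3=yellow, x_4=red, x_5=teal, x_6=black, x_7=pink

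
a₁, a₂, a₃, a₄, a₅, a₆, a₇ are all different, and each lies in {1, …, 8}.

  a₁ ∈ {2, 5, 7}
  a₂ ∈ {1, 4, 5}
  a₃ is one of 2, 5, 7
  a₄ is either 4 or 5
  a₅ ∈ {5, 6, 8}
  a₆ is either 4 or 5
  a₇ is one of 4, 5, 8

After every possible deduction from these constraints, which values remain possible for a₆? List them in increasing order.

The 7 variables together cover exactly {1, 2, 4, 5, 6, 7, 8} — 7 values for 7 variables — and 1 appears only in a₂'s list, so a₂ = 1.
The 6 still-open variables draw from only 6 values {2, 4, 5, 6, 7, 8}, so each is used; only a₅ can be 6, hence a₅ = 6.
The 5 still-open variables together cover exactly {2, 4, 5, 7, 8} — 5 values for 5 variables — and 8 appears only in a₇'s list, so a₇ = 8.
The 2 variables a₄ and a₆ are confined to {4, 5}, which locks those values in; drop them from a₁, a₃.
No further eliminations apply; a₆ can still be any of 4, 5.

4, 5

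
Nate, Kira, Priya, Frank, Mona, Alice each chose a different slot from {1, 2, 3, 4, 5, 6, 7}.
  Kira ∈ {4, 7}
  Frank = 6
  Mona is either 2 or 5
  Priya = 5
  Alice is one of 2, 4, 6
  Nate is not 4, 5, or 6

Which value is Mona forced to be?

2

Priya has just one choice, so Priya = 5. Strike 5 from Mona.
So Mona = 2.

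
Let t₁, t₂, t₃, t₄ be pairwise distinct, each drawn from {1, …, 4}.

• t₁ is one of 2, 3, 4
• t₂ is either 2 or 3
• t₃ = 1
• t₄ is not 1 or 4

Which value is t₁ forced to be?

t₃'s domain is down to {1}, so t₃ = 1.
The 3 still-open variables together cover exactly {2, 3, 4} — 3 values for 3 variables — and 4 appears only in t₁'s list, so t₁ = 4.

4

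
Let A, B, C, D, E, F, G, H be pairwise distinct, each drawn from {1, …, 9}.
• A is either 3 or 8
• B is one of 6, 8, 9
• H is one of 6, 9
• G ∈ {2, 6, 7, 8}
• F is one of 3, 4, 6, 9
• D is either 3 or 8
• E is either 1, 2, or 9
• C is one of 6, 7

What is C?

7

Among the 8 variables, 1 fits only E (and all 8 values in {1, 2, 3, 4, 6, 7, 8, 9} must be used), so E = 1.
The 7 still-open variables together cover exactly {2, 3, 4, 6, 7, 8, 9} — 7 values for 7 variables — and 2 appears only in G's list, so G = 2.
The 6 still-open variables together cover exactly {3, 4, 6, 7, 8, 9} — 6 values for 6 variables — and 4 appears only in F's list, so F = 4.
The 5 still-open variables together cover exactly {3, 6, 7, 8, 9} — 5 values for 5 variables — and 7 appears only in C's list, so C = 7.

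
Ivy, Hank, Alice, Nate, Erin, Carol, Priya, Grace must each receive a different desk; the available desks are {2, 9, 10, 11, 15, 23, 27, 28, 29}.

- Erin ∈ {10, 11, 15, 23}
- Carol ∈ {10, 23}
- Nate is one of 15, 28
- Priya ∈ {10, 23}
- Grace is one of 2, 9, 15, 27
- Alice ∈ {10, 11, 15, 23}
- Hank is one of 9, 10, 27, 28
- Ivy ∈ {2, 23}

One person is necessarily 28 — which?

Nate

Carol and Priya share exactly the 2 values {10, 23}; by pigeonhole those values go to them, so strike 10, 23 from Ivy, Hank, Alice, Erin.
Ivy's domain is down to {2}, so Ivy = 2. Strike 2 from Grace.
Alice and Erin between them cover only {11, 15} — a naked pair. Remove those values from Nate, Grace.
So 28 goes to Nate.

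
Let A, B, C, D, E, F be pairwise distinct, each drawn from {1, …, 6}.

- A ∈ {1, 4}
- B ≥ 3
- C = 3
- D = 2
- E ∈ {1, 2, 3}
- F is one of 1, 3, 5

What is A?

C has just one choice, so C = 3. Remove 3 from B, E, F.
D's domain is down to {2}, so D = 2. Eliminate 2 elsewhere: E.
E must be 1 (only option left). Strike 1 from A, F.
So A = 4.

4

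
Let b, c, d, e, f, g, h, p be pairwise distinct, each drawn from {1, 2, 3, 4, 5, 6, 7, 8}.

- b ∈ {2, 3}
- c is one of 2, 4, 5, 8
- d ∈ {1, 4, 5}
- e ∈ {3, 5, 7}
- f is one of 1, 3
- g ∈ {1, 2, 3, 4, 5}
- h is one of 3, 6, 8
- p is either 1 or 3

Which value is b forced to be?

2

Among the 8 variables, 6 fits only h (and all 8 values in {1, 2, 3, 4, 5, 6, 7, 8} must be used), so h = 6.
Among the 7 still-open variables, 7 fits only e (and all 7 values in {1, 2, 3, 4, 5, 7, 8} must be used), so e = 7.
Among the 6 still-open variables, 8 fits only c (and all 6 values in {1, 2, 3, 4, 5, 8} must be used), so c = 8.
The 2 variables f and p are confined to {1, 3}, which locks those values in; drop them from b, d, g.
So b = 2.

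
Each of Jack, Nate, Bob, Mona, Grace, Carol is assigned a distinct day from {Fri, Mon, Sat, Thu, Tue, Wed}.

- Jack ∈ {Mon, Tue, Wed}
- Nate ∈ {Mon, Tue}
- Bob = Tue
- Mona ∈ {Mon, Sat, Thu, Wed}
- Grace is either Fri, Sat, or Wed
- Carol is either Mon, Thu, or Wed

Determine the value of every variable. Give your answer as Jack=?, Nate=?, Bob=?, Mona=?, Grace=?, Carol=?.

Jack=Wed, Nate=Mon, Bob=Tue, Mona=Sat, Grace=Fri, Carol=Thu

Bob's domain is down to {Tue}, so Bob = Tue. Eliminate Tue elsewhere: Jack, Nate.
That leaves Nate = Mon. So Jack, Mona, Carol can't be Mon.
That leaves Jack = Wed. Strike Wed from Mona, Grace, Carol.
Carol's domain is down to {Thu}, so Carol = Thu. Remove Thu from Mona.
That leaves Mona = Sat. So Grace can't be Sat.
Grace has just one choice, so Grace = Fri.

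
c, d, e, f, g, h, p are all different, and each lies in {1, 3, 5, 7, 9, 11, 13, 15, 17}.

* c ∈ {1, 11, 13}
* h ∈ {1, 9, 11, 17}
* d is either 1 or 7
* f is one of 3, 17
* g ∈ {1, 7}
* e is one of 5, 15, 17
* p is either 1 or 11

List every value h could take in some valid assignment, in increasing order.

The 2 variables d and g are confined to {1, 7}, which locks those values in; drop them from c, h, p.
p must be 11 (only option left). Remove 11 from c, h.
c must be 13 (only option left).
No further eliminations apply; h can still be any of 9, 17.

9, 17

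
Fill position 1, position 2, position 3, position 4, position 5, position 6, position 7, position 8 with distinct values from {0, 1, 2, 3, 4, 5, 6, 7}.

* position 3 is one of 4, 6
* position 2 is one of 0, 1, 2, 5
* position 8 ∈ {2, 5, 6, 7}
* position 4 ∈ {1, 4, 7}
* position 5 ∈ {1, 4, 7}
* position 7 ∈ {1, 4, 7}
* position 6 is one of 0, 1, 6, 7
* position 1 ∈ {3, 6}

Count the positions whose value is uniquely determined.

Among the 8 variables, 3 fits only position 1 (and all 8 values in {0, 1, 2, 3, 4, 5, 6, 7} must be used), so position 1 = 3.
position 4, position 5, position 7 share exactly the 3 values {1, 4, 7}; by pigeonhole those values go to them, so strike 1, 4, 7 from position 2, position 3, position 6, position 8.
position 3's domain is down to {6}, so position 3 = 6. So position 6, position 8 can't be 6.
That leaves position 6 = 0. Remove 0 from position 2.
Determined: position 1=3, position 3=6, position 6=0. The other positions each still have more than one consistent value. That makes 3.

3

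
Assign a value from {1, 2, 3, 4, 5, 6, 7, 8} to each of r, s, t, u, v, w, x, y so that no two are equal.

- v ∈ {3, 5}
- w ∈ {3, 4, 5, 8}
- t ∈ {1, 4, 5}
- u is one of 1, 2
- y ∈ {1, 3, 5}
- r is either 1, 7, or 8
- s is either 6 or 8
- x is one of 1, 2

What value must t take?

The 8 variables draw from only 8 values {1, 2, 3, 4, 5, 6, 7, 8}, so each is used; only s can be 6, hence s = 6.
The 7 still-open variables together cover exactly {1, 2, 3, 4, 5, 7, 8} — 7 values for 7 variables — and 7 appears only in r's list, so r = 7.
The 6 still-open variables together cover exactly {1, 2, 3, 4, 5, 8} — 6 values for 6 variables — and 8 appears only in w's list, so w = 8.
The 5 still-open variables draw from only 5 values {1, 2, 3, 4, 5}, so each is used; only t can be 4, hence t = 4.

4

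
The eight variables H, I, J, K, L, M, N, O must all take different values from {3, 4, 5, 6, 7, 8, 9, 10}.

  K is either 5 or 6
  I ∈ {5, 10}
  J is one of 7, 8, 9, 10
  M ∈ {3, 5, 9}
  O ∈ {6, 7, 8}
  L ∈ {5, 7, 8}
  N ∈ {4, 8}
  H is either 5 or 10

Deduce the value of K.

The 8 variables draw from only 8 values {3, 4, 5, 6, 7, 8, 9, 10}, so each is used; only M can be 3, hence M = 3.
The 7 still-open variables draw from only 7 values {4, 5, 6, 7, 8, 9, 10}, so each is used; only N can be 4, hence N = 4.
Among the 6 still-open variables, 9 fits only J (and all 6 values in {5, 6, 7, 8, 9, 10} must be used), so J = 9.
H and I share exactly the 2 values {5, 10}; by pigeonhole those values go to them, so strike 5, 10 from K, L.
So K = 6.

6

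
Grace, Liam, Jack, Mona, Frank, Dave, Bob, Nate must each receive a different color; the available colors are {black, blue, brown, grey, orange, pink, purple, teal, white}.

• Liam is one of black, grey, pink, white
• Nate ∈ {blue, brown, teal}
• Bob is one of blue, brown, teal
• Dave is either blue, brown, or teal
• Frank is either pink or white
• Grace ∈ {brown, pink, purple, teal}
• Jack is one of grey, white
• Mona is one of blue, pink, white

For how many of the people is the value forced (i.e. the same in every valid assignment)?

3

The 8 variables draw from only 8 values {black, blue, brown, grey, pink, purple, teal, white}, so each is used; only Liam can be black, hence Liam = black.
Among the 7 still-open variables, grey fits only Jack (and all 7 values in {blue, brown, grey, pink, purple, teal, white} must be used), so Jack = grey.
The 6 still-open variables together cover exactly {blue, brown, pink, purple, teal, white} — 6 values for 6 variables — and purple appears only in Grace's list, so Grace = purple.
Dave, Bob, Nate share exactly the 3 values {blue, brown, teal}; by pigeonhole those values go to them, so strike blue, brown, teal from Mona.
Determined: Grace=purple, Liam=black, Jack=grey. The other people each still have more than one consistent value. That makes 3.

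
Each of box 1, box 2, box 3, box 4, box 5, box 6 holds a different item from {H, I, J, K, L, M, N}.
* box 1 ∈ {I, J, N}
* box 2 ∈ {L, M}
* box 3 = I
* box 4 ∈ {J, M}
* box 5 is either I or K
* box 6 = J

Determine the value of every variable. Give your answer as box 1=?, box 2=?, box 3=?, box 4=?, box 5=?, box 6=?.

box 3 has just one choice, so box 3 = I. Remove I from box 1, box 5.
That leaves box 5 = K.
box 6's domain is down to {J}, so box 6 = J. Strike J from box 1, box 4.
box 1 must be N (only option left).
That leaves box 4 = M. So box 2 can't be M.
box 2 has just one choice, so box 2 = L.

box 1=N, box 2=L, box 3=I, box 4=M, box 5=K, box 6=J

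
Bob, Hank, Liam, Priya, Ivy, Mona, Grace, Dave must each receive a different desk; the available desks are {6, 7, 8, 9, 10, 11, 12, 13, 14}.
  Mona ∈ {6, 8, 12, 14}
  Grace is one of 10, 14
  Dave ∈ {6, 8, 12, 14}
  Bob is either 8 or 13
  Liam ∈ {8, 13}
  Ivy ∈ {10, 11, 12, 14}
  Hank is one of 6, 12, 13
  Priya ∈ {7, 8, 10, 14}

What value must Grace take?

Among the 8 variables, 7 fits only Priya (and all 8 values in {6, 7, 8, 10, 11, 12, 13, 14} must be used), so Priya = 7.
Among the 7 still-open variables, 11 fits only Ivy (and all 7 values in {6, 8, 10, 11, 12, 13, 14} must be used), so Ivy = 11.
The 6 still-open variables together cover exactly {6, 8, 10, 12, 13, 14} — 6 values for 6 variables — and 10 appears only in Grace's list, so Grace = 10.

10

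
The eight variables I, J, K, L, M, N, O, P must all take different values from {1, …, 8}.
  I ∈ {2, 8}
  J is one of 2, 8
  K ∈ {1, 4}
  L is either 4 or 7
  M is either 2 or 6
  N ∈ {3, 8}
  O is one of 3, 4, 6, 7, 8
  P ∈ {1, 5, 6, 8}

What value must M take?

6

Among the 8 variables, 5 fits only P (and all 8 values in {1, 2, 3, 4, 5, 6, 7, 8} must be used), so P = 5.
Among the 7 still-open variables, 1 fits only K (and all 7 values in {1, 2, 3, 4, 6, 7, 8} must be used), so K = 1.
I and J share exactly the 2 values {2, 8}; by pigeonhole those values go to them, so strike 2, 8 from M, N, O.
So M = 6.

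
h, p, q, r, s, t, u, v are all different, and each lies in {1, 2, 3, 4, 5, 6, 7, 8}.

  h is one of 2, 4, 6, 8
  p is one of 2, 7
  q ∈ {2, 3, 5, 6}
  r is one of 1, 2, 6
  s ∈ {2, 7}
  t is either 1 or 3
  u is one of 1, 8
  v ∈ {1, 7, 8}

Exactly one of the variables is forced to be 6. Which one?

The 8 variables together cover exactly {1, 2, 3, 4, 5, 6, 7, 8} — 8 values for 8 variables — and 4 appears only in h's list, so h = 4.
The 7 still-open variables draw from only 7 values {1, 2, 3, 5, 6, 7, 8}, so each is used; only q can be 5, hence q = 5.
The 6 still-open variables draw from only 6 values {1, 2, 3, 6, 7, 8}, so each is used; only t can be 3, hence t = 3.
The 5 still-open variables draw from only 5 values {1, 2, 6, 7, 8}, so each is used; only r can be 6, hence r = 6.

r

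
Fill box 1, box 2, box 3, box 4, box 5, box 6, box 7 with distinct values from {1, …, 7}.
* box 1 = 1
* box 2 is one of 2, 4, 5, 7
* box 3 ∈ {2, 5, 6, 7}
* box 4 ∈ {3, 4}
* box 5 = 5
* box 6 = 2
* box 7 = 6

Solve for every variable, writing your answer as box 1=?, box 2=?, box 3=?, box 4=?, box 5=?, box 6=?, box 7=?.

box 1=1, box 2=4, box 3=7, box 4=3, box 5=5, box 6=2, box 7=6

box 1 must be 1 (only option left).
That leaves box 5 = 5. Strike 5 from box 2, box 3.
box 6 has just one choice, so box 6 = 2. Remove 2 from box 2, box 3.
That leaves box 7 = 6. Strike 6 from box 3.
box 3's domain is down to {7}, so box 3 = 7. So box 2 can't be 7.
box 2 has just one choice, so box 2 = 4. Eliminate 4 elsewhere: box 4.
box 4 has just one choice, so box 4 = 3.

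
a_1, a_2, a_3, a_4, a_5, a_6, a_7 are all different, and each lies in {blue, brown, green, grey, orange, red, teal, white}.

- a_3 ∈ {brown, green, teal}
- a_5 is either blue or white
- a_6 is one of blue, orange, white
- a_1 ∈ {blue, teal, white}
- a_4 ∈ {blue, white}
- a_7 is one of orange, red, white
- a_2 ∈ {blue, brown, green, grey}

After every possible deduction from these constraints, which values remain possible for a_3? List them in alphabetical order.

The 2 variables a_4 and a_5 are confined to {blue, white}, which locks those values in; drop them from a_1, a_2, a_6, a_7.
That leaves a_1 = teal. Remove teal from a_3.
a_6 has just one choice, so a_6 = orange. Eliminate orange elsewhere: a_7.
That leaves a_7 = red.
No further eliminations apply; a_3 can still be any of brown, green.

brown, green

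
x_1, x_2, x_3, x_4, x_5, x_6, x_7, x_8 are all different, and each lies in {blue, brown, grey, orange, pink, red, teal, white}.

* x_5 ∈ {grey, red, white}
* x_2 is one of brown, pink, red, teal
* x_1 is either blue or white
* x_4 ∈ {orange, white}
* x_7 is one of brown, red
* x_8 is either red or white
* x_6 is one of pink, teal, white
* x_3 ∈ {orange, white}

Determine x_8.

Among the 8 variables, blue fits only x_1 (and all 8 values in {blue, brown, grey, orange, pink, red, teal, white} must be used), so x_1 = blue.
Among the 7 still-open variables, grey fits only x_5 (and all 7 values in {brown, grey, orange, pink, red, teal, white} must be used), so x_5 = grey.
x_3 and x_4 between them cover only {orange, white} — a naked pair. Remove those values from x_6, x_8.
So x_8 = red.

red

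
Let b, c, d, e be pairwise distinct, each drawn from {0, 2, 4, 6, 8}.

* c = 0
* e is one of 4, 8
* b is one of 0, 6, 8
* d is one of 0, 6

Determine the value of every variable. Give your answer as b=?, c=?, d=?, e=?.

c has just one choice, so c = 0. Strike 0 from b, d.
d has just one choice, so d = 6. Eliminate 6 elsewhere: b.
b has just one choice, so b = 8. Eliminate 8 elsewhere: e.
e must be 4 (only option left).

b=8, c=0, d=6, e=4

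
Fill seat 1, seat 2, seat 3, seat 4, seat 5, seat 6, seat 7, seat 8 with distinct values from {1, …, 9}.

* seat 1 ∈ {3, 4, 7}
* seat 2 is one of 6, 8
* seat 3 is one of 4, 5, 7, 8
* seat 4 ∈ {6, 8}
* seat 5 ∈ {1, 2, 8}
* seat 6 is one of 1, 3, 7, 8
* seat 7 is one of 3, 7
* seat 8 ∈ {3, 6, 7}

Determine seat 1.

4

Among the 8 variables, 2 fits only seat 5 (and all 8 values in {1, 2, 3, 4, 5, 6, 7, 8} must be used), so seat 5 = 2.
The 7 still-open variables together cover exactly {1, 3, 4, 5, 6, 7, 8} — 7 values for 7 variables — and 1 appears only in seat 6's list, so seat 6 = 1.
The 6 still-open variables together cover exactly {3, 4, 5, 6, 7, 8} — 6 values for 6 variables — and 5 appears only in seat 3's list, so seat 3 = 5.
Among the 5 still-open variables, 4 fits only seat 1 (and all 5 values in {3, 4, 6, 7, 8} must be used), so seat 1 = 4.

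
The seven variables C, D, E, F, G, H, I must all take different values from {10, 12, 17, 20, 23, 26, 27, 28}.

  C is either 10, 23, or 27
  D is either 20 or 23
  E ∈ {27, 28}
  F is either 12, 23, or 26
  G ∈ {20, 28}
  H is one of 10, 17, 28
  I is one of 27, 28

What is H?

17

E and I between them cover only {27, 28} — a naked pair. Remove those values from C, G, H.
G has just one choice, so G = 20. So D can't be 20.
D must be 23 (only option left). Strike 23 from C, F.
That leaves C = 10. So H can't be 10.
So H = 17.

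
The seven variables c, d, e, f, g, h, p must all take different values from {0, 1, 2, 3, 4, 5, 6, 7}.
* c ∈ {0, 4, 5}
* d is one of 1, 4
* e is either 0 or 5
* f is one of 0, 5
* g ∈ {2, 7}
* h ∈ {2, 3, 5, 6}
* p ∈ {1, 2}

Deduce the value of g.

The 2 variables e and f are confined to {0, 5}, which locks those values in; drop them from c, h.
c has just one choice, so c = 4. Remove 4 from d.
d's domain is down to {1}, so d = 1. Remove 1 from p.
That leaves p = 2. Eliminate 2 elsewhere: g, h.
So g = 7.

7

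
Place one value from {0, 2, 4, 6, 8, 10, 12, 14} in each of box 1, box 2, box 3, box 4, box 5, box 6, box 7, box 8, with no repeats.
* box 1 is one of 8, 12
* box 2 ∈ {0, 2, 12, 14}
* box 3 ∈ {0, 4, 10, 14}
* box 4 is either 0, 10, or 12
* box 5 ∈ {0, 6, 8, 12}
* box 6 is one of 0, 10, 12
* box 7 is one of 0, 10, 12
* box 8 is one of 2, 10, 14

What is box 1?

The 8 variables draw from only 8 values {0, 2, 4, 6, 8, 10, 12, 14}, so each is used; only box 3 can be 4, hence box 3 = 4.
Among the 7 still-open variables, 6 fits only box 5 (and all 7 values in {0, 2, 6, 8, 10, 12, 14} must be used), so box 5 = 6.
The 6 still-open variables draw from only 6 values {0, 2, 8, 10, 12, 14}, so each is used; only box 1 can be 8, hence box 1 = 8.

8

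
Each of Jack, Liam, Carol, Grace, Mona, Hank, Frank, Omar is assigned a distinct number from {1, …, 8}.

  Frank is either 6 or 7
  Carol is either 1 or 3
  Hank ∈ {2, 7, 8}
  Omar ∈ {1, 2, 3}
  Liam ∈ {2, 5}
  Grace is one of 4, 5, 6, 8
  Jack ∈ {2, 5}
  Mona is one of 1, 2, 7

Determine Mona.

The 8 variables draw from only 8 values {1, 2, 3, 4, 5, 6, 7, 8}, so each is used; only Grace can be 4, hence Grace = 4.
The 7 still-open variables draw from only 7 values {1, 2, 3, 5, 6, 7, 8}, so each is used; only Frank can be 6, hence Frank = 6.
Among the 6 still-open variables, 8 fits only Hank (and all 6 values in {1, 2, 3, 5, 7, 8} must be used), so Hank = 8.
Among the 5 still-open variables, 7 fits only Mona (and all 5 values in {1, 2, 3, 5, 7} must be used), so Mona = 7.

7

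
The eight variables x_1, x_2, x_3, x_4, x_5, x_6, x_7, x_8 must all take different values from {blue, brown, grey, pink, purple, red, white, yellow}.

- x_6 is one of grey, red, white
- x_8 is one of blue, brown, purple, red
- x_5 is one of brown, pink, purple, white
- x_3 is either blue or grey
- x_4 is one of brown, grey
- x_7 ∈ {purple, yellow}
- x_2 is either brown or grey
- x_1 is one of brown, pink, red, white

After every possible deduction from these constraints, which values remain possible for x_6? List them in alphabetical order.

red, white

The 8 variables draw from only 8 values {blue, brown, grey, pink, purple, red, white, yellow}, so each is used; only x_7 can be yellow, hence x_7 = yellow.
The 2 variables x_2 and x_4 are confined to {brown, grey}, which locks those values in; drop them from x_1, x_3, x_5, x_6, x_8.
That leaves x_3 = blue. Eliminate blue elsewhere: x_8.
No further eliminations apply; x_6 can still be any of red, white.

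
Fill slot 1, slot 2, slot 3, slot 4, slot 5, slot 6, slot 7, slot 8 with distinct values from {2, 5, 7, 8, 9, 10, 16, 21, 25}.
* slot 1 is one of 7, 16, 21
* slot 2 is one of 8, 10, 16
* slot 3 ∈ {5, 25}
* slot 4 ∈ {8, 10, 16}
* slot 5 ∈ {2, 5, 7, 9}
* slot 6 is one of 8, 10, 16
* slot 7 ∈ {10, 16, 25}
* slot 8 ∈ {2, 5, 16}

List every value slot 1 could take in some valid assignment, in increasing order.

7, 21

The 3 variables slot 2, slot 4, slot 6 are confined to {8, 10, 16}, which locks those values in; drop them from slot 1, slot 7, slot 8.
slot 7 has just one choice, so slot 7 = 25. Strike 25 from slot 3.
slot 3 must be 5 (only option left). Strike 5 from slot 5, slot 8.
slot 8 must be 2 (only option left). Eliminate 2 elsewhere: slot 5.
No further eliminations apply; slot 1 can still be any of 7, 21.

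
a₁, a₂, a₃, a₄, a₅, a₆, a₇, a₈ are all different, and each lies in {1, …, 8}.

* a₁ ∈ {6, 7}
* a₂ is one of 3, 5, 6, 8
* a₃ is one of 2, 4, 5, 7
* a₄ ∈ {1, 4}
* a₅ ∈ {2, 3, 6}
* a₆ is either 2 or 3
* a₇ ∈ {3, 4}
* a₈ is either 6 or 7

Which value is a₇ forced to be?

4

The 8 variables draw from only 8 values {1, 2, 3, 4, 5, 6, 7, 8}, so each is used; only a₄ can be 1, hence a₄ = 1.
The 7 still-open variables draw from only 7 values {2, 3, 4, 5, 6, 7, 8}, so each is used; only a₂ can be 8, hence a₂ = 8.
Among the 6 still-open variables, 5 fits only a₃ (and all 6 values in {2, 3, 4, 5, 6, 7} must be used), so a₃ = 5.
The 5 still-open variables together cover exactly {2, 3, 4, 6, 7} — 5 values for 5 variables — and 4 appears only in a₇'s list, so a₇ = 4.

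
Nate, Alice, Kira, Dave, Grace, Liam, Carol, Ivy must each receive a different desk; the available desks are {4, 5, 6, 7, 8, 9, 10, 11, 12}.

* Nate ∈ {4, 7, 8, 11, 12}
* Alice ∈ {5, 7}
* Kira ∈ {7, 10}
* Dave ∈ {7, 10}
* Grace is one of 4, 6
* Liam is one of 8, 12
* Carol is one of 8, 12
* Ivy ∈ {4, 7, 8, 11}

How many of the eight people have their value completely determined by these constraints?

2

Among the 8 variables, 5 fits only Alice (and all 8 values in {4, 5, 6, 7, 8, 10, 11, 12} must be used), so Alice = 5.
The 7 still-open variables draw from only 7 values {4, 6, 7, 8, 10, 11, 12}, so each is used; only Grace can be 6, hence Grace = 6.
Kira and Dave share exactly the 2 values {7, 10}; by pigeonhole those values go to them, so strike 7, 10 from Nate, Ivy.
The 2 variables Liam and Carol are confined to {8, 12}, which locks those values in; drop them from Nate, Ivy.
Determined: Alice=5, Grace=6. The other people each still have more than one consistent value. That makes 2.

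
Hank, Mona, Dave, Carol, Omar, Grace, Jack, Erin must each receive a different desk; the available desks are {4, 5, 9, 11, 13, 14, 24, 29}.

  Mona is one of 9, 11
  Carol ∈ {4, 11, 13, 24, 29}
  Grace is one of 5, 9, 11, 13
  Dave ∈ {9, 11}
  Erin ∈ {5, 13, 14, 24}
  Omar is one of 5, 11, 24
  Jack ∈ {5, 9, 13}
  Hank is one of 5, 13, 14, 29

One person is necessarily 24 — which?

Omar

The 8 variables together cover exactly {4, 5, 9, 11, 13, 14, 24, 29} — 8 values for 8 variables — and 4 appears only in Carol's list, so Carol = 4.
The 7 still-open variables together cover exactly {5, 9, 11, 13, 14, 24, 29} — 7 values for 7 variables — and 29 appears only in Hank's list, so Hank = 29.
The 6 still-open variables together cover exactly {5, 9, 11, 13, 14, 24} — 6 values for 6 variables — and 14 appears only in Erin's list, so Erin = 14.
The 5 still-open variables draw from only 5 values {5, 9, 11, 13, 24}, so each is used; only Omar can be 24, hence Omar = 24.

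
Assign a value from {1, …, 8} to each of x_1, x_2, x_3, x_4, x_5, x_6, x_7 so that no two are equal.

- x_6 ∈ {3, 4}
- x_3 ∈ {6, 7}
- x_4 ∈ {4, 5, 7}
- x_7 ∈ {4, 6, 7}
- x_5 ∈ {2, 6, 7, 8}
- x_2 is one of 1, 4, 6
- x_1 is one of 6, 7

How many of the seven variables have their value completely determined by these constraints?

4

x_1 and x_3 between them cover only {6, 7} — a naked pair. Remove those values from x_2, x_4, x_5, x_7.
x_7 must be 4 (only option left). Strike 4 from x_2, x_4, x_6.
x_2 must be 1 (only option left).
That leaves x_4 = 5.
x_6 has just one choice, so x_6 = 3.
Determined: x_2=1, x_4=5, x_6=3, x_7=4. The other variables each still have more than one consistent value. That makes 4.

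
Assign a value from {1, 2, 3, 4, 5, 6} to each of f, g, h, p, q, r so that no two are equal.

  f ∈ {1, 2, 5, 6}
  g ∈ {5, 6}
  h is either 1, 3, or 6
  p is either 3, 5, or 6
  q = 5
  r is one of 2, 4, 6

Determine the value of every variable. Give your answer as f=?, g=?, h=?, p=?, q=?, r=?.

q's domain is down to {5}, so q = 5. Eliminate 5 elsewhere: f, g, p.
g must be 6 (only option left). So f, h, p, r can't be 6.
That leaves p = 3. Eliminate 3 elsewhere: h.
That leaves h = 1. So f can't be 1.
f must be 2 (only option left). Remove 2 from r.
That leaves r = 4.

f=2, g=6, h=1, p=3, q=5, r=4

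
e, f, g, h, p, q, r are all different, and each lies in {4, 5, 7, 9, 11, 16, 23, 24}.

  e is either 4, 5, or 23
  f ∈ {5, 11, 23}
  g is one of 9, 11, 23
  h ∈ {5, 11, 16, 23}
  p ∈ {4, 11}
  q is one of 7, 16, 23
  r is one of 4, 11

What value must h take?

Among the 7 variables, 7 fits only q (and all 7 values in {4, 5, 7, 9, 11, 16, 23} must be used), so q = 7.
Among the 6 still-open variables, 9 fits only g (and all 6 values in {4, 5, 9, 11, 16, 23} must be used), so g = 9.
Among the 5 still-open variables, 16 fits only h (and all 5 values in {4, 5, 11, 16, 23} must be used), so h = 16.

16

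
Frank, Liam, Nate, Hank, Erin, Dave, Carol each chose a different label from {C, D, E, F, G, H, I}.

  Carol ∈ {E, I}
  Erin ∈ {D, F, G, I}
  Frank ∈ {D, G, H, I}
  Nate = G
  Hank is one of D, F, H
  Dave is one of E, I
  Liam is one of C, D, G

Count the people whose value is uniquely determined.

Nate's domain is down to {G}, so Nate = G. Eliminate G elsewhere: Frank, Liam, Erin.
The 6 still-open variables draw from only 6 values {C, D, E, F, H, I}, so each is used; only Liam can be C, hence Liam = C.
Dave and Carol between them cover only {E, I} — a naked pair. Remove those values from Frank, Erin.
Determined: Liam=C, Nate=G. The other people each still have more than one consistent value. That makes 2.

2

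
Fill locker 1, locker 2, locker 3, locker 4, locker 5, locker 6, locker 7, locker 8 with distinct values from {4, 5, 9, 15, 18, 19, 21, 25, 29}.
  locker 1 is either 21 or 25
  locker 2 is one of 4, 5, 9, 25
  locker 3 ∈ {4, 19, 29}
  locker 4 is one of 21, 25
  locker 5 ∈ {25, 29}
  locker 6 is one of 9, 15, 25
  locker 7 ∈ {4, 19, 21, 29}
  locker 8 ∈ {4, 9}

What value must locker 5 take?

Among the 8 variables, 5 fits only locker 2 (and all 8 values in {4, 5, 9, 15, 19, 21, 25, 29} must be used), so locker 2 = 5.
The 7 still-open variables draw from only 7 values {4, 9, 15, 19, 21, 25, 29}, so each is used; only locker 6 can be 15, hence locker 6 = 15.
The 6 still-open variables draw from only 6 values {4, 9, 19, 21, 25, 29}, so each is used; only locker 8 can be 9, hence locker 8 = 9.
locker 1 and locker 4 between them cover only {21, 25} — a naked pair. Remove those values from locker 5, locker 7.
So locker 5 = 29.

29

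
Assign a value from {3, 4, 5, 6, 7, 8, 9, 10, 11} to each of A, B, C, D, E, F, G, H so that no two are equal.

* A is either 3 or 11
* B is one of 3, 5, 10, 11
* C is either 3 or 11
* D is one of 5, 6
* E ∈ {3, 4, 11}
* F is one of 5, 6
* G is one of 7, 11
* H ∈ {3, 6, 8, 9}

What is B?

10

A and C between them cover only {3, 11} — a naked pair. Remove those values from B, E, G, H.
E's domain is down to {4}, so E = 4.
G must be 7 (only option left).
D and F between them cover only {5, 6} — a naked pair. Remove those values from B, H.
So B = 10.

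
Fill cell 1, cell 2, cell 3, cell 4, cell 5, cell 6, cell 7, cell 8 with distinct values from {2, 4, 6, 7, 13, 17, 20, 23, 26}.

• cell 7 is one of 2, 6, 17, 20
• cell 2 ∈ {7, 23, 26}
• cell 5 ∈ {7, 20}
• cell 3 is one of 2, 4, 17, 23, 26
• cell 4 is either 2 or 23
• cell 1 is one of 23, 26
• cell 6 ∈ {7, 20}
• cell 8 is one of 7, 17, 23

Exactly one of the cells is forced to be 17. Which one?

Among the 8 variables, 4 fits only cell 3 (and all 8 values in {2, 4, 6, 7, 17, 20, 23, 26} must be used), so cell 3 = 4.
Among the 7 still-open variables, 6 fits only cell 7 (and all 7 values in {2, 6, 7, 17, 20, 23, 26} must be used), so cell 7 = 6.
The 6 still-open variables together cover exactly {2, 7, 17, 20, 23, 26} — 6 values for 6 variables — and 2 appears only in cell 4's list, so cell 4 = 2.
The 5 still-open variables together cover exactly {7, 17, 20, 23, 26} — 5 values for 5 variables — and 17 appears only in cell 8's list, so cell 8 = 17.

cell 8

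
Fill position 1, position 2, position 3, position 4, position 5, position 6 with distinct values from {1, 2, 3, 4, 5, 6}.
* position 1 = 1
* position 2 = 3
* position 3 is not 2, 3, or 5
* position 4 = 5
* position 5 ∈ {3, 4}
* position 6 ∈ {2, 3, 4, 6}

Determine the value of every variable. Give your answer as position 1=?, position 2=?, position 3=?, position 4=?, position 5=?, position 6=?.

position 1=1, position 2=3, position 3=6, position 4=5, position 5=4, position 6=2

position 1 must be 1 (only option left). So position 3 can't be 1.
position 2's domain is down to {3}, so position 2 = 3. Eliminate 3 elsewhere: position 5, position 6.
That leaves position 4 = 5.
That leaves position 5 = 4. So position 3, position 6 can't be 4.
That leaves position 3 = 6. Remove 6 from position 6.
position 6 must be 2 (only option left).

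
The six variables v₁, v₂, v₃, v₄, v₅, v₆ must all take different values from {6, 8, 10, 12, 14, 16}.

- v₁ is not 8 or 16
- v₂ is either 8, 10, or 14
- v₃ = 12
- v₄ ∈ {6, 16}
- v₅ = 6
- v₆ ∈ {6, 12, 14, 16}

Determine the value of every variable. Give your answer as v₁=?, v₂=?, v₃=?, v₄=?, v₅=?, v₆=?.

v₃ must be 12 (only option left). Eliminate 12 elsewhere: v₁, v₆.
v₅ has just one choice, so v₅ = 6. Eliminate 6 elsewhere: v₁, v₄, v₆.
v₄ has just one choice, so v₄ = 16. Eliminate 16 elsewhere: v₆.
v₆ has just one choice, so v₆ = 14. Strike 14 from v₁, v₂.
That leaves v₁ = 10. Remove 10 from v₂.
v₂'s domain is down to {8}, so v₂ = 8.

v₁=10, v₂=8, v₃=12, v₄=16, v₅=6, v₆=14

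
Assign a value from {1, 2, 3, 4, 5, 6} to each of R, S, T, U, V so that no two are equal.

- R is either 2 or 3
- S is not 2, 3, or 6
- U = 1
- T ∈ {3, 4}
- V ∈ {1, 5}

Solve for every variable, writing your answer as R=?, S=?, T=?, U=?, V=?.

U's domain is down to {1}, so U = 1. So S, V can't be 1.
V's domain is down to {5}, so V = 5. Strike 5 from S.
S's domain is down to {4}, so S = 4. Strike 4 from T.
T must be 3 (only option left). Eliminate 3 elsewhere: R.
That leaves R = 2.

R=2, S=4, T=3, U=1, V=5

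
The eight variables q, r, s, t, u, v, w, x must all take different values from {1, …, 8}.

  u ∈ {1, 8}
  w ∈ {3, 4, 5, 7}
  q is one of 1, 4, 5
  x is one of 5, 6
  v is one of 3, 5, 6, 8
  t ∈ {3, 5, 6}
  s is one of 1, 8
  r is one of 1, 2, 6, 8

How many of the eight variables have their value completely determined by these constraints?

3

Among the 8 variables, 2 fits only r (and all 8 values in {1, 2, 3, 4, 5, 6, 7, 8} must be used), so r = 2.
The 7 still-open variables together cover exactly {1, 3, 4, 5, 6, 7, 8} — 7 values for 7 variables — and 7 appears only in w's list, so w = 7.
The 6 still-open variables together cover exactly {1, 3, 4, 5, 6, 8} — 6 values for 6 variables — and 4 appears only in q's list, so q = 4.
s and u between them cover only {1, 8} — a naked pair. Remove those values from v.
Determined: q=4, r=2, w=7. The other variables each still have more than one consistent value. That makes 3.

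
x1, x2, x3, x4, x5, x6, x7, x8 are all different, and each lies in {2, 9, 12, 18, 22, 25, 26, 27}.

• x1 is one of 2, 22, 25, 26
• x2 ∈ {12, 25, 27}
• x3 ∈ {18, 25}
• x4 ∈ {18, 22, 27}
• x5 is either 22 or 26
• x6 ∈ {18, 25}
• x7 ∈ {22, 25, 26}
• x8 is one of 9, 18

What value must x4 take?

27

Among the 8 variables, 2 fits only x1 (and all 8 values in {2, 9, 12, 18, 22, 25, 26, 27} must be used), so x1 = 2.
The 7 still-open variables together cover exactly {9, 12, 18, 22, 25, 26, 27} — 7 values for 7 variables — and 9 appears only in x8's list, so x8 = 9.
The 6 still-open variables together cover exactly {12, 18, 22, 25, 26, 27} — 6 values for 6 variables — and 12 appears only in x2's list, so x2 = 12.
The 5 still-open variables together cover exactly {18, 22, 25, 26, 27} — 5 values for 5 variables — and 27 appears only in x4's list, so x4 = 27.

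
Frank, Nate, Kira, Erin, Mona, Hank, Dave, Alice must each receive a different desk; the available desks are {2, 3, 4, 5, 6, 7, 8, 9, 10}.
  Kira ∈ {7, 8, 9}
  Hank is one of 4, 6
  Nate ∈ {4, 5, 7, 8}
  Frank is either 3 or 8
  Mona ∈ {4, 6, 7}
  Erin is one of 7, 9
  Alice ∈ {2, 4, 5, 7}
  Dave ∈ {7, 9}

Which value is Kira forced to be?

Among the 8 variables, 2 fits only Alice (and all 8 values in {2, 3, 4, 5, 6, 7, 8, 9} must be used), so Alice = 2.
The 7 still-open variables draw from only 7 values {3, 4, 5, 6, 7, 8, 9}, so each is used; only Frank can be 3, hence Frank = 3.
The 6 still-open variables draw from only 6 values {4, 5, 6, 7, 8, 9}, so each is used; only Nate can be 5, hence Nate = 5.
The 5 still-open variables together cover exactly {4, 6, 7, 8, 9} — 5 values for 5 variables — and 8 appears only in Kira's list, so Kira = 8.

8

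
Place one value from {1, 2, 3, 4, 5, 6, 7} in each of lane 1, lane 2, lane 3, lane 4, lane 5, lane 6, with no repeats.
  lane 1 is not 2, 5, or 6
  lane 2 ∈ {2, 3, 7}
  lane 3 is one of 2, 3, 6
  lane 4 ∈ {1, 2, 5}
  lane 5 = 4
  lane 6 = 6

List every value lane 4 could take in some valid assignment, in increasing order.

1, 2, 5

lane 5 must be 4 (only option left). Remove 4 from lane 1.
lane 6's domain is down to {6}, so lane 6 = 6. Remove 6 from lane 3.
No further eliminations apply; lane 4 can still be any of 1, 2, 5.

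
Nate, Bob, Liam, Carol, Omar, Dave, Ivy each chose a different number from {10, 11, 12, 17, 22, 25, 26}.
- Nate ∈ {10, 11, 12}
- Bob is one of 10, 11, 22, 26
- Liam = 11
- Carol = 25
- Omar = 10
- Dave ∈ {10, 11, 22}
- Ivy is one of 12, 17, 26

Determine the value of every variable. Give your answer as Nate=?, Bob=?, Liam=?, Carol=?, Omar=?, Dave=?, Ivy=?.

Nate=12, Bob=26, Liam=11, Carol=25, Omar=10, Dave=22, Ivy=17

Liam's domain is down to {11}, so Liam = 11. So Nate, Bob, Dave can't be 11.
Carol must be 25 (only option left).
Omar must be 10 (only option left). Strike 10 from Nate, Bob, Dave.
Dave must be 22 (only option left). Remove 22 from Bob.
Nate's domain is down to {12}, so Nate = 12. Eliminate 12 elsewhere: Ivy.
Bob has just one choice, so Bob = 26. Strike 26 from Ivy.
Ivy must be 17 (only option left).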